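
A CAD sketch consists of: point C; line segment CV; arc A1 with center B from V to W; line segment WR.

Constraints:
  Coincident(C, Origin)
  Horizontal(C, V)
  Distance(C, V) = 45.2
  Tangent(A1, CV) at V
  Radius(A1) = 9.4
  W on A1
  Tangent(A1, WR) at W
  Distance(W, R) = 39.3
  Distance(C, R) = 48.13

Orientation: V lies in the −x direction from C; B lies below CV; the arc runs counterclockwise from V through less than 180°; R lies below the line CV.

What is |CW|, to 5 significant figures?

54.032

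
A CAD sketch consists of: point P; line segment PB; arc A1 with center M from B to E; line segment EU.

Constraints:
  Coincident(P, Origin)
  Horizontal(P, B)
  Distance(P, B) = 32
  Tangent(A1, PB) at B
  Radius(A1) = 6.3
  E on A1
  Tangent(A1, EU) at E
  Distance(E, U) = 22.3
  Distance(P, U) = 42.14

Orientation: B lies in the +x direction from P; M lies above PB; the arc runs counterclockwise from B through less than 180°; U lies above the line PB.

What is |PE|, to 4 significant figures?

38.85

Checks: |ME| = 6.300 ✓; ∠(ME, EU) = 90.00° ✓; |EU| = 22.30 ✓; |PU| = 42.14 ✓.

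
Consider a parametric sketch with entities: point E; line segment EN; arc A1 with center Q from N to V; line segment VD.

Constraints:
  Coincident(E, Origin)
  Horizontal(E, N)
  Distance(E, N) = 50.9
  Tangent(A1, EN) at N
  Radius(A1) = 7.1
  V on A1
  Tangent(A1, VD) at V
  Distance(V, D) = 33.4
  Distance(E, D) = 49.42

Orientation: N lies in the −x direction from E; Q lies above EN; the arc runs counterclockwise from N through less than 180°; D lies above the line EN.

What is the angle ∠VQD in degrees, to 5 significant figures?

77.999°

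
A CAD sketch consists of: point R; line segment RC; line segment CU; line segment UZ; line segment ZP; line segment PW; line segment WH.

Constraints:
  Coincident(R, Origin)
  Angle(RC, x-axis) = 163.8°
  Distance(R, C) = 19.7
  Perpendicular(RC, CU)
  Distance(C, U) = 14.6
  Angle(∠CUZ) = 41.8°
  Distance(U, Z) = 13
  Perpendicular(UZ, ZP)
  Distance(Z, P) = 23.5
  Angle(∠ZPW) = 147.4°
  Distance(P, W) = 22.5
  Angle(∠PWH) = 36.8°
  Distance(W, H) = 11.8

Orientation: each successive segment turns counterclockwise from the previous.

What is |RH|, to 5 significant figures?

42.969

R is at the origin; RC runs at 163.8° with length 19.7, so C = (-18.918, 5.4961). RC is perpendicular to CU, so CU runs at -106.20°; with |CU| = 14.6, U = (-22.991, -8.5242). ∠CUZ = 41.8° gives UZ at 32.000° from the x-axis; with |UZ| = 13.0, Z = (-11.966, -1.6352). The perpendicularity gives ZP at right angles to UZ, so ZP runs at 122.00°; with |ZP| = 23.5, P = (-24.420, 18.294). ∠ZPW = 147.4° gives PW at 154.60° from the x-axis; with |PW| = 22.5, W = (-44.745, 27.945). ∠PWH = 36.8° gives WH at -62.200° from the x-axis; with |WH| = 11.8, H = (-39.241, 17.507). Then |RH| = |H − R| = 42.969.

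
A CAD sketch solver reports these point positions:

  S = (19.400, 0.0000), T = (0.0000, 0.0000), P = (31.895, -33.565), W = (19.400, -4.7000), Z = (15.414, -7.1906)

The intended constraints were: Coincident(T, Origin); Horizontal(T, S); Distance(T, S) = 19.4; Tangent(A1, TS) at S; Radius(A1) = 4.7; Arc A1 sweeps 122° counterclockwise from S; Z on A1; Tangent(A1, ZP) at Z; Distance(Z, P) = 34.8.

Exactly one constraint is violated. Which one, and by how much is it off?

Distance(Z, P) = 34.8 — off by 3.70.

T = (0.00, 0.00) ✓; T.y = 0.00, S.y = 0.00 ✓; |TS| = 19.40 ✓; ∠(WS, ST) = 90.00° ✓; |WS| = 4.700 ✓; bearing(W→Z) − bearing(W→S) = 122.0° ✓; |WZ| = 4.700 ✓; ∠(WZ, ZP) = 90.00° ✓; |ZP| = 31.10 ✗.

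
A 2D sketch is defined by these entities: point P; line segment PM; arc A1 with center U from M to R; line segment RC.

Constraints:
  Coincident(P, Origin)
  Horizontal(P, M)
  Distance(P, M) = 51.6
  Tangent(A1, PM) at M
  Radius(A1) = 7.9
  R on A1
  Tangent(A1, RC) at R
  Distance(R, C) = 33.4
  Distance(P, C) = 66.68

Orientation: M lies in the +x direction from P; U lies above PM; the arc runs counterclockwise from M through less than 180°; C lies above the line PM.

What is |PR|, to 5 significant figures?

60.079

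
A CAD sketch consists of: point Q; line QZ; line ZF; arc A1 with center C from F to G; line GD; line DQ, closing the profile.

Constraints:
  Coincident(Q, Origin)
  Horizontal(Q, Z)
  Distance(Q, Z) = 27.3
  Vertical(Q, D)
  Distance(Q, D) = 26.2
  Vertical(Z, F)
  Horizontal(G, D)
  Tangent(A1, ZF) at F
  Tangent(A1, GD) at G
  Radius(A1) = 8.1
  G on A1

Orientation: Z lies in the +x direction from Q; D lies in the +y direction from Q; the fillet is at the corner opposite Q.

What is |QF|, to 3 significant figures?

32.8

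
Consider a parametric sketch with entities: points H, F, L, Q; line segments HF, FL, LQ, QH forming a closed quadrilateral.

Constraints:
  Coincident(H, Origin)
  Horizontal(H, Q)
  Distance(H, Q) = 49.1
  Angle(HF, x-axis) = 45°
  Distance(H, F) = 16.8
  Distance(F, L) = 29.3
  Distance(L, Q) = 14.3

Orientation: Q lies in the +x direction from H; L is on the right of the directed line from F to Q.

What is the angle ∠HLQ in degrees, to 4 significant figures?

150.9°

Checks: |FL| = 29.30 ✓; |LQ| = 14.30 ✓.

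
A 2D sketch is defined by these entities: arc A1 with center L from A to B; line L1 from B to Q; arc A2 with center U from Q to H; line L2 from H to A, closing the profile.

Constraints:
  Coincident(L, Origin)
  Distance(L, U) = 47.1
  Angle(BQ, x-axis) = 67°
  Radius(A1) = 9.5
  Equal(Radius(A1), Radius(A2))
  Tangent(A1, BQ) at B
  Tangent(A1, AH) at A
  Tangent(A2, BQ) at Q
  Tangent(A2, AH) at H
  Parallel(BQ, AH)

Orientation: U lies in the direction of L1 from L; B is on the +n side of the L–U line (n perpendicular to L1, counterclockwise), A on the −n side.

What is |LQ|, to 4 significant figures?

48.05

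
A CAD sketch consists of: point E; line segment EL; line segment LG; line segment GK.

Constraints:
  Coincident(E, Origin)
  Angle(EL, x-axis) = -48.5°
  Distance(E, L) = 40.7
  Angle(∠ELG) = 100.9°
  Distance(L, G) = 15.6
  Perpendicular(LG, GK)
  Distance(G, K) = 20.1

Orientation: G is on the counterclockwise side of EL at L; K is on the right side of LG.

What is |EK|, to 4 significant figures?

64.43

E is at the origin; EL runs at -48.5° with length 40.7, so L = 40.7·(cos -48.5°, sin -48.5°) = (26.97, -30.48). ∠ELG = 100.9°, so LG runs at -48.5° + (180° − 100.9°) = 30.60° from the x-axis; with |LG| = 15.6, G = L + 15.6·(cos 30.60°, sin 30.60°) = (40.40, -22.54). LG is perpendicular to GK; with |GK| = 20.1 on the right of LG, K = G + 20.1·(0.5090, -0.8607) = (50.63, -39.84). Then |EK| = |K − E| = 64.43.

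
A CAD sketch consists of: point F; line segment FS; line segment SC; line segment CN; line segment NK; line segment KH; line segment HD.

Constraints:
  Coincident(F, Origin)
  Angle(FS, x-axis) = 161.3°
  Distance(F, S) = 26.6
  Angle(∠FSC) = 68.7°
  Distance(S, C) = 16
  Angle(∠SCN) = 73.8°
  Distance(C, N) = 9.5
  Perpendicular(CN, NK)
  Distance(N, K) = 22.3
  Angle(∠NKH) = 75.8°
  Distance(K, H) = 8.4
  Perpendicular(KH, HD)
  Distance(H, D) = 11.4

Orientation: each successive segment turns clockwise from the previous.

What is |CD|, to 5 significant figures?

10.083

∠NKH = 75.8° gives KH at 109.60° from the x-axis; with |KH| = 8.4, H = (-30.975, 8.3986). KH is perpendicular to HD, so HD runs at 19.600°; with |HD| = 11.4, D = (-20.236, 12.223). Then |CD| = |D − C| = 10.083.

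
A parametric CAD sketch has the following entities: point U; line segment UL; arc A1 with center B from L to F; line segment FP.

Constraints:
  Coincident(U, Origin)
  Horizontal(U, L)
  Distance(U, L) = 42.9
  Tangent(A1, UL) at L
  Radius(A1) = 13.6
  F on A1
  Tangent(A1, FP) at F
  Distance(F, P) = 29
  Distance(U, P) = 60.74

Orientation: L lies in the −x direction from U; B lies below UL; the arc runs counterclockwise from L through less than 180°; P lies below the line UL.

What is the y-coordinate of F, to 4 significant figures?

-20.39

Checks: |BF| = 13.60 ✓; ∠(BF, FP) = 90.00° ✓; |FP| = 29.00 ✓; |UP| = 60.74 ✓.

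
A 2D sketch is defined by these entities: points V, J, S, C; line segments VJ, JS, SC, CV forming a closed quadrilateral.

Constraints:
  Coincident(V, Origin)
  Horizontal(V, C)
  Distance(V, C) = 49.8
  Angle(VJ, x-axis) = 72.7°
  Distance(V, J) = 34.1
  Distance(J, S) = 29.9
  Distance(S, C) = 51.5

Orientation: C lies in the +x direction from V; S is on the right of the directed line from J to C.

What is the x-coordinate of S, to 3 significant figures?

-1.46

V is at the origin; VC is horizontal with |VC| = 49.8 and C in +x, so C = (49.8, 0). VJ runs at 72.7° with |VJ| = 34.1, so J = (10.1, 32.6). S is determined by |JS| = 29.9 and |SC| = 51.5 together: it lies at the intersection of circle(J, 29.9) and circle(C, 51.5). With |JC| = 51.3, the foot of the radical line on JC is 8.52 from J and the perpendicular offset is √(29.9² − 8.52²) = 28.7. Taking the right-of-JC solution: S = (-1.46, 5.00).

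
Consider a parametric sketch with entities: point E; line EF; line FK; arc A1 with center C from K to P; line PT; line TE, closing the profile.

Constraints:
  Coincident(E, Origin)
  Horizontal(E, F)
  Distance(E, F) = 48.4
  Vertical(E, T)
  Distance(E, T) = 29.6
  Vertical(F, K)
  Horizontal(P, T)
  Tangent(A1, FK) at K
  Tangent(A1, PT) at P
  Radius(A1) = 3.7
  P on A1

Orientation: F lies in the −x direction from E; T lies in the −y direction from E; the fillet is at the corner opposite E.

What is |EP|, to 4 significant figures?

53.61

E is at the origin; E and F share the same y with |EF| = 48.4 and F on the −x side, so F = (-48.40, 0.000). E and T share the same x with |ET| = 29.6 and T on the −y side, so T = (0.000, -29.60). The virtual corner opposite E is at (-48.40, -29.60). A1 meets FK tangentially, so CK is at right angles to FK and the tangent condition forces CP to be normal to PT, with radius 3.7, so the center C sits 3.7 in from both sides at C = (-44.70, -25.90). That places the tangent points at K = (-48.40, -25.90) on FK and P = (-44.70, -29.60) on PT. Then |EP| = |P − E| = 53.61.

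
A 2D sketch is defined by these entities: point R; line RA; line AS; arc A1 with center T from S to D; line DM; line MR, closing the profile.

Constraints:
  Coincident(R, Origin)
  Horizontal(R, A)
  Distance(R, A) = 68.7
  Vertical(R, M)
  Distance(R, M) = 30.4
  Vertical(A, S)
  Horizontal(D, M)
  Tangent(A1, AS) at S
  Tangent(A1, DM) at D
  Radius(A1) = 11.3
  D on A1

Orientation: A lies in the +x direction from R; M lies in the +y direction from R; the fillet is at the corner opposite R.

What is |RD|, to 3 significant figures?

65.0

R is at the origin; R and A share the same y with |RA| = 68.7 and A on the +x side, so A = (68.7, 0.00). R and M share the same x with |RM| = 30.4 and M on the +y side, so M = (0.00, 30.4). The virtual corner opposite R is at (68.7, 30.4). The tangent condition forces TS to be normal to AS and since A1 is tangent to DM there, TD ⟂ DM, with radius 11.3, so the center T sits 11.3 in from both sides at T = (57.4, 19.1). That places the tangent points at S = (68.7, 19.1) on AS and D = (57.4, 30.4) on DM. Then |RD| = |D − R| = 65.0.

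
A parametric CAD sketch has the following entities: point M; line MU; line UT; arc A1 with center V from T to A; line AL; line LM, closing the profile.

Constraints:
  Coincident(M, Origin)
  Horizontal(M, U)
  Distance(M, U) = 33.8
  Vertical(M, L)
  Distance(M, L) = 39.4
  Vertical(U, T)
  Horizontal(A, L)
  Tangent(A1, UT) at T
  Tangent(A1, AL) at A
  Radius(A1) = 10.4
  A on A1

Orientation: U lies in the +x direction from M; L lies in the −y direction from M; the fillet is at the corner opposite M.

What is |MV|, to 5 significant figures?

37.263

M is at the origin; MU is horizontal with |MU| = 33.8 and U on the +x side, so U = (33.800, 0.0000). M and L share the same x with |ML| = 39.4 and L on the −y side, so L = (0.0000, -39.400). The virtual corner opposite M is at (33.800, -39.400). A1 meets UT tangentially, so VT is at right angles to UT and since A1 is tangent to AL there, VA ⟂ AL, with radius 10.4, so the center V sits 10.4 in from both sides at V = (23.400, -29.000). Then |MV| = |V − M| = 37.263.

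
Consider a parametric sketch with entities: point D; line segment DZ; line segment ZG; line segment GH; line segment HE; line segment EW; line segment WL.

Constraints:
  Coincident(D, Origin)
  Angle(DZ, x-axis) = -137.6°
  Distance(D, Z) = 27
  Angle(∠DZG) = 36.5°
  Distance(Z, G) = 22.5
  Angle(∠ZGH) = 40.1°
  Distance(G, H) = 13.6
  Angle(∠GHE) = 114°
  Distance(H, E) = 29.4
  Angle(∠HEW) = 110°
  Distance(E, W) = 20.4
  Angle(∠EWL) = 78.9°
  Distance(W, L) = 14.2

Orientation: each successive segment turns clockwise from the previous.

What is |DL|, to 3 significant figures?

41.6

D is at the origin; DZ runs at -137.6° with length 27.0, so Z = (-19.9, -18.2). ∠DZG = 36.5° gives ZG at 78.9° from the x-axis; with |ZG| = 22.5, G = (-15.6, 3.87). ∠ZGH = 40.1° gives GH at -61.0° from the x-axis; with |GH| = 13.6, H = (-9.01, -8.02). ∠GHE = 114.0° gives HE at -127° from the x-axis; with |HE| = 29.4, E = (-26.7, -31.5). ∠HEW = 110.0° gives EW at 163° from the x-axis; with |EW| = 20.4, W = (-46.2, -25.5). ∠EWL = 78.9° gives WL at 61.9° from the x-axis; with |WL| = 14.2, L = (-39.5, -13.0). Then |DL| = |L − D| = 41.6.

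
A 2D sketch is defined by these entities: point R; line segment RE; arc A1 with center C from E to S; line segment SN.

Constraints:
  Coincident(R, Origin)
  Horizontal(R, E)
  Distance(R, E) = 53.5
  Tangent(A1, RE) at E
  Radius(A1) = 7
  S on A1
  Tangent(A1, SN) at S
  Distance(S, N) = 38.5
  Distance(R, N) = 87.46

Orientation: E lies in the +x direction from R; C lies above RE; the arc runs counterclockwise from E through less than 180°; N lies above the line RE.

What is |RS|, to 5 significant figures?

59.552

R is at the origin; RE is horizontal with |RE| = 53.5 and E on the +x side, so E = (53.500, 0.0000). Since A1 is tangent to RE there, CE ⟂ RE, so C = E + (0, 7) = (53.500, 7.0000). Since CS ⟂ SN (tangency), |CN| = √(7.0² + 38.5²) = 39.131 regardless of where S sits on A1. So N lies on both circle(R, 87.46) and circle(C, 39.131); the above-RE intersection is N = (79.662, 36.100). S is the foot of the tangent from N: S = (59.459, 3.3266).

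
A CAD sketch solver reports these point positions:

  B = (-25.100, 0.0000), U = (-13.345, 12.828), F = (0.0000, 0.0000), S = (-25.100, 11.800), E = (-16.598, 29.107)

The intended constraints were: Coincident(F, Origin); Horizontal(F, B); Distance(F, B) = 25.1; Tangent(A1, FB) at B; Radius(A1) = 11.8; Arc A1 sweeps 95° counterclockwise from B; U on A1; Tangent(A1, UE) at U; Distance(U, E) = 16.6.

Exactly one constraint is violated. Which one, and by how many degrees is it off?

Tangent(A1, UE) at U — off by 6.30°.

F = (0.00, 0.00) ✓; F.y = 0.00, B.y = 0.00 ✓; |FB| = 25.10 ✓; ∠(SB, BF) = 90.00° ✓; |SB| = 11.80 ✓; bearing(S→U) − bearing(S→B) = 95.00° ✓; |SU| = 11.80 ✓; ∠(SU, UE) = 83.70° ✗; |UE| = 16.60 ✓.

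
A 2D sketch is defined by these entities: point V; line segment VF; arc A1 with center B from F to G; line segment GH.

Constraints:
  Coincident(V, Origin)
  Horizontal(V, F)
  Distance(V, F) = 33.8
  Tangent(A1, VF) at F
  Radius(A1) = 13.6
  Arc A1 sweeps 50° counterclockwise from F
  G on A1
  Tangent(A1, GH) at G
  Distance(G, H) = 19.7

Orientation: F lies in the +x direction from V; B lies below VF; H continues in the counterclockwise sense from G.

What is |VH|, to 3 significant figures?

22.6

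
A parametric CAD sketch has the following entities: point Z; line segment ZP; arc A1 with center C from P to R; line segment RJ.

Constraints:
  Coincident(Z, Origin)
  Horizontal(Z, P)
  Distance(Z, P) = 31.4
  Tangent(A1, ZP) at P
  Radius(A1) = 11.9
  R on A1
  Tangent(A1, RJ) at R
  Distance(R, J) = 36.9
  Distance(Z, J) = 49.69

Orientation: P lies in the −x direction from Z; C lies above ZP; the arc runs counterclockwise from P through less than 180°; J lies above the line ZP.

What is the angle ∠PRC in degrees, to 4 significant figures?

48.22°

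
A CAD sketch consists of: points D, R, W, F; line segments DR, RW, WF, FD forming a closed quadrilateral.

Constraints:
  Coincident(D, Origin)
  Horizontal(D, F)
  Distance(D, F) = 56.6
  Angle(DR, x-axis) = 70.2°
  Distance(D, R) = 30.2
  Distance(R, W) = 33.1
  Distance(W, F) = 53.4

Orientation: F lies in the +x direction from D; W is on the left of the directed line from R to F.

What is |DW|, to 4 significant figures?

60.97

Checks: |RW| = 33.10 ✓; |WF| = 53.40 ✓.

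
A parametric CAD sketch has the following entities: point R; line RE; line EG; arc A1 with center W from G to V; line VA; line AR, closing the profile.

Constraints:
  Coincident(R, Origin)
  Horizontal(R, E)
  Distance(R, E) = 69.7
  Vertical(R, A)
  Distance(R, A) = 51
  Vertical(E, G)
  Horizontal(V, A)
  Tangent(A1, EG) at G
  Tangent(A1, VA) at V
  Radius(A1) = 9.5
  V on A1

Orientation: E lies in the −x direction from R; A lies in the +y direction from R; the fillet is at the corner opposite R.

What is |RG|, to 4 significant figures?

81.12

The virtual corner opposite R is at (-69.70, 51.00). The tangent condition forces WG to be normal to EG and since A1 is tangent to VA there, WV ⟂ VA, with radius 9.5, so the center W sits 9.5 in from both sides at W = (-60.20, 41.50). That places the tangent points at G = (-69.70, 41.50) on EG and V = (-60.20, 51.00) on VA. Then |RG| = |G − R| = 81.12.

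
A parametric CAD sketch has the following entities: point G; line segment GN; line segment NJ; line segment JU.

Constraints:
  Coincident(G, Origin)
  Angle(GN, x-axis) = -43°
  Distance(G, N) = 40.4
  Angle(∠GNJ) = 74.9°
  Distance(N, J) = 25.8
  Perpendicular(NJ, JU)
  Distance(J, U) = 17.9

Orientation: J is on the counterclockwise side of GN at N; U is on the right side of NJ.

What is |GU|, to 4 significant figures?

58.92

G is at the origin; GN runs at -43.0° with length 40.4, so N = 40.4·(cos -43.0°, sin -43.0°) = (29.55, -27.55). ∠GNJ = 74.9°, so NJ runs at -43.0° + (180° − 74.9°) = 62.10° from the x-axis; with |NJ| = 25.8, J = N + 25.8·(cos 62.10°, sin 62.10°) = (41.62, -4.752). NJ ⟂ JU; with |JU| = 17.9 on the right of NJ, U = J + 17.9·(0.8838, -0.4679) = (57.44, -13.13). Then |GU| = |U − G| = 58.92.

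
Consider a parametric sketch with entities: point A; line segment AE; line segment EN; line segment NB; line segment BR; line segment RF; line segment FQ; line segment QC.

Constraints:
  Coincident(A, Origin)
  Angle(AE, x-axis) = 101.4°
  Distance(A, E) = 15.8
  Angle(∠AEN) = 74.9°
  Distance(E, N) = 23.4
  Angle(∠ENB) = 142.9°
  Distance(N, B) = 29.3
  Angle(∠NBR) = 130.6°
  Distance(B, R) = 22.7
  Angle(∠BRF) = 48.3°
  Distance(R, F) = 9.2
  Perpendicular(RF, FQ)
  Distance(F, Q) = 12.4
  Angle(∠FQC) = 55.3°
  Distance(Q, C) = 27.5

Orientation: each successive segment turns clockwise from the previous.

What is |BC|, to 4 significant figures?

34.94

A is at the origin; AE runs at 101.4° with length 15.8, so E = (-3.123, 15.49). ∠AEN = 74.9° gives EN at -3.700° from the x-axis; with |EN| = 23.4, N = (20.23, 13.98). ∠ENB = 142.9° gives NB at -40.80° from the x-axis; with |NB| = 29.3, B = (42.41, -5.167). ∠NBR = 130.6° gives BR at -90.20° from the x-axis; with |BR| = 22.7, R = (42.33, -27.87). ∠BRF = 48.3° gives RF at 138.1° from the x-axis; with |RF| = 9.2, F = (35.48, -21.72). RF is perpendicular to FQ, so FQ runs at 48.10°; with |FQ| = 12.4, Q = (43.76, -12.49). ∠FQC = 55.3° gives QC at -76.60° from the x-axis; with |QC| = 27.5, C = (50.14, -39.24). Then |BC| = |C − B| = 34.94.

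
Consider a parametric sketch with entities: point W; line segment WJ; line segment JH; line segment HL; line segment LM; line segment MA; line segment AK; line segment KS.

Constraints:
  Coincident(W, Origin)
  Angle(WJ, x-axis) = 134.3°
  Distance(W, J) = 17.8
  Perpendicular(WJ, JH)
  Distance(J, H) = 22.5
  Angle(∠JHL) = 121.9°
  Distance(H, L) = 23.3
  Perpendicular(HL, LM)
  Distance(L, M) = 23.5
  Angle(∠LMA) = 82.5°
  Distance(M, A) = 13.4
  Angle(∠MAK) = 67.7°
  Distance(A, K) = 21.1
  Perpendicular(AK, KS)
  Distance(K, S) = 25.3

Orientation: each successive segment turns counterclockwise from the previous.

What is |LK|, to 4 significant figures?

4.436

W is at the origin; WJ runs at 134.3° with length 17.8, so J = (-12.43, 12.74). The perpendicularity gives JH at right angles to WJ, so JH runs at -135.7°; with |JH| = 22.5, H = (-28.53, -2.975). ∠JHL = 121.9° gives HL at -77.60° from the x-axis; with |HL| = 23.3, L = (-23.53, -25.73). HL ⟂ LM, so LM runs at 12.40°; with |LM| = 23.5, M = (-0.5797, -20.69). ∠LMA = 82.5° gives MA at 109.9° from the x-axis; with |MA| = 13.4, A = (-5.141, -8.085). ∠MAK = 67.7° gives AK at -137.8° from the x-axis; with |AK| = 21.1, K = (-20.77, -22.26). Then |LK| = |K − L| = 4.436.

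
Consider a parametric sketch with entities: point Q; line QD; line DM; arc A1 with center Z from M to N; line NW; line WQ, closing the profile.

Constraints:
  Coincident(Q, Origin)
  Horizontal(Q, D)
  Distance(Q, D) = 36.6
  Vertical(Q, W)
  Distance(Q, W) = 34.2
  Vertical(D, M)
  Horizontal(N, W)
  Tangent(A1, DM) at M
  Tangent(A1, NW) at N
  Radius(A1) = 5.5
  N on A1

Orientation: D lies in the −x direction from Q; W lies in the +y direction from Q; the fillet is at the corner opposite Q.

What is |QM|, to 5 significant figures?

46.511

Q is at the origin; Q and D share the same y with |QD| = 36.6 and D on the −x side, so D = (-36.600, 0.0000). QW is vertical with |QW| = 34.2 and W on the +y side, so W = (0.0000, 34.200). The virtual corner opposite Q is at (-36.600, 34.200). Tangency of A1 to DM means the radius ZM is perpendicular to DM and A1 meets NW tangentially, so ZN is at right angles to NW, with radius 5.5, so the center Z sits 5.5 in from both sides at Z = (-31.100, 28.700). That places the tangent points at M = (-36.600, 28.700) on DM and N = (-31.100, 34.200) on NW. Then |QM| = |M − Q| = 46.511.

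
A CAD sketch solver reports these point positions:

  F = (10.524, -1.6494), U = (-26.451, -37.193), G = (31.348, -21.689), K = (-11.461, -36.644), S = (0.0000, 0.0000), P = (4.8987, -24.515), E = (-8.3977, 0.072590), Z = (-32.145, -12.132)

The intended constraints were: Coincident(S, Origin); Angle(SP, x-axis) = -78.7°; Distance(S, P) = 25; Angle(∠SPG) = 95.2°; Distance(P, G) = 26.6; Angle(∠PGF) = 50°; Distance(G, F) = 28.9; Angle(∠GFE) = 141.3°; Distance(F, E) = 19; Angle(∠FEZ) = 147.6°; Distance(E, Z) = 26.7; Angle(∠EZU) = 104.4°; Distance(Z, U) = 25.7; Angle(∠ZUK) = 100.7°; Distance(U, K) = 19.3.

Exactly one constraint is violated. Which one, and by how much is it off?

Distance(U, K) = 19.3 — off by 4.30.

S = (0.00, 0.00) ✓; SP at -78.70° ✓; |SP| = 25.00 ✓; ∠SPG = 95.20° ✓; |PG| = 26.60 ✓; ∠PGF = 50.00° ✓; |GF| = 28.90 ✓; ∠GFE = 141.3° ✓; |FE| = 19.00 ✓; ∠FEZ = 147.6° ✓; |EZ| = 26.70 ✓; ∠EZU = 104.4° ✓; |ZU| = 25.70 ✓; ∠ZUK = 100.7° ✓; |UK| = 15.00 ✗.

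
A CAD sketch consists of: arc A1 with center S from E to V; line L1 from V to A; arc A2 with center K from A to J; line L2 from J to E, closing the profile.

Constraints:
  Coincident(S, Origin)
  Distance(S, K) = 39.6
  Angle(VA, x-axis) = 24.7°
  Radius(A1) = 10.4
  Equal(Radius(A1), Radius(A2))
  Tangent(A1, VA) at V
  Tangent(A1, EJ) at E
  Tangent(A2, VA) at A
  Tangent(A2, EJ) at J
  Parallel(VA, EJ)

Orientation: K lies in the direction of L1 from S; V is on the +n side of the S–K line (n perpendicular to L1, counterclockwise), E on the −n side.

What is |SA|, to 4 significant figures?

40.94

The slot axis is L1's direction at 24.7°, so u = (cos 24.7°, sin 24.7°) = (0.9085, 0.4179) and n = (−sin 24.7°, cos 24.7°) = (-0.4179, 0.9085). S is at the origin and K lies 39.6 along u from S, so K = 39.6·u = (35.98, 16.55). Tangency of A1 to both parallel lines with radius 10.4 puts V and E at S ± 10.4·n: V = (-4.346, 9.448), E = (4.346, -9.448). Equal radii place A and J the same way about K: A = K + 10.4·n = (31.63, 26.00), J = K − 10.4·n = (40.32, 7.099). Then |SA| = |A − S| = 40.94.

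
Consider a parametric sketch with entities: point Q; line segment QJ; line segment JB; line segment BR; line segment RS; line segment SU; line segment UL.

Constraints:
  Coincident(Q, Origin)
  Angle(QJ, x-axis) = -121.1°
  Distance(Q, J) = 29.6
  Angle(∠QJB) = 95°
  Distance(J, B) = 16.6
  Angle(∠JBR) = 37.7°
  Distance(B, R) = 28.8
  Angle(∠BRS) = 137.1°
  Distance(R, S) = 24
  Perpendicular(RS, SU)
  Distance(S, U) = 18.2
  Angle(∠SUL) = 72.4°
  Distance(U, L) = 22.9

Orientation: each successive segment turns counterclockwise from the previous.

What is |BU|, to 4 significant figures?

45.12

Q is at the origin; QJ runs at -121.1° with length 29.6, so J = (-15.29, -25.35). ∠QJB = 95.0° gives JB at -36.10° from the x-axis; with |JB| = 16.6, B = (-1.877, -35.13). ∠JBR = 37.7° gives BR at 106.2° from the x-axis; with |BR| = 28.8, R = (-9.912, -7.470). ∠BRS = 137.1° gives RS at 149.1° from the x-axis; with |RS| = 24.0, S = (-30.51, 4.855). RS ⟂ SU, so SU runs at -120.9°; with |SU| = 18.2, U = (-39.85, -10.76). Then |BU| = |U − B| = 45.12.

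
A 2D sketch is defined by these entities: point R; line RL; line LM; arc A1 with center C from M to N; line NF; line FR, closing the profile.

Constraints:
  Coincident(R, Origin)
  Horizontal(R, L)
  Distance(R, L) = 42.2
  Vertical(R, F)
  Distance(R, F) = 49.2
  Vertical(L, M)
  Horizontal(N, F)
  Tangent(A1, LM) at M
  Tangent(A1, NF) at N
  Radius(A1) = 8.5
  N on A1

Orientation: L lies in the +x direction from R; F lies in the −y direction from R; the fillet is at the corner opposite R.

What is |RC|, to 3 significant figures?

52.8

R is at the origin; RL is horizontal with |RL| = 42.2 and L on the +x side, so L = (42.2, 0.00). RF is vertical with |RF| = 49.2 and F on the −y side, so F = (0.00, -49.2). The virtual corner opposite R is at (42.2, -49.2). The tangent condition forces CM to be normal to LM and the tangent condition forces CN to be normal to NF, with radius 8.5, so the center C sits 8.5 in from both sides at C = (33.7, -40.7). Then |RC| = |C − R| = 52.8.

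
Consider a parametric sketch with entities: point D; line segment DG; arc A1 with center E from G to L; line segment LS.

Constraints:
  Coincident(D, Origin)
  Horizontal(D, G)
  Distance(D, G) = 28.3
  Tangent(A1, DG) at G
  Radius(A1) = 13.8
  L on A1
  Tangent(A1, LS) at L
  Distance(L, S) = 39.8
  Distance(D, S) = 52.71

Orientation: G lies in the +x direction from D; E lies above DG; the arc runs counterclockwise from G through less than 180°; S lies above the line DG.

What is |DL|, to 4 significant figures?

44.77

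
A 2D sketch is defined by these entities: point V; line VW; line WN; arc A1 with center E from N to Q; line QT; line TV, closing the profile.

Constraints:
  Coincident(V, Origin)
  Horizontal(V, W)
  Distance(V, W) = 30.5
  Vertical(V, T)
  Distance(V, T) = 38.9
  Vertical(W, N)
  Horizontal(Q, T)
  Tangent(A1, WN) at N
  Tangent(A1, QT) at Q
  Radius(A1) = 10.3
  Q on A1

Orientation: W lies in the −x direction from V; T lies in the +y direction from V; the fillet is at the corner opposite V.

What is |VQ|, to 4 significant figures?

43.83

V is at the origin; V and W share the same y with |VW| = 30.5 and W on the −x side, so W = (-30.50, 0.000). V and T share the same x with |VT| = 38.9 and T on the +y side, so T = (0.000, 38.90). The virtual corner opposite V is at (-30.50, 38.90). Tangency of A1 to WN means the radius EN is perpendicular to WN and tangency of A1 to QT means the radius EQ is perpendicular to QT, with radius 10.3, so the center E sits 10.3 in from both sides at E = (-20.20, 28.60). That places the tangent points at N = (-30.50, 28.60) on WN and Q = (-20.20, 38.90) on QT. Then |VQ| = |Q − V| = 43.83.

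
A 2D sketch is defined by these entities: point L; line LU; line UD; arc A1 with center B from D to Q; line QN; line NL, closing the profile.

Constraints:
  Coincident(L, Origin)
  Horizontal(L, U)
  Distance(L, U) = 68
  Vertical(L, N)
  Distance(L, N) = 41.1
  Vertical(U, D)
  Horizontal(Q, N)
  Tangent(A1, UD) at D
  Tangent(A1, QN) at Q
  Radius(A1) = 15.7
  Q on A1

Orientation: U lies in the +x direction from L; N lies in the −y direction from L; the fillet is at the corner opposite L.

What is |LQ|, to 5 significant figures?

66.517

L is at the origin; LU is horizontal with |LU| = 68.0 and U on the +x side, so U = (68.000, 0.0000). LN is vertical with |LN| = 41.1 and N on the −y side, so N = (0.0000, -41.100). The virtual corner opposite L is at (68.000, -41.100). Since A1 is tangent to UD there, BD ⟂ UD and A1 meets QN tangentially, so BQ is at right angles to QN, with radius 15.7, so the center B sits 15.7 in from both sides at B = (52.300, -25.400). That places the tangent points at D = (68.000, -25.400) on UD and Q = (52.300, -41.100) on QN. Then |LQ| = |Q − L| = 66.517.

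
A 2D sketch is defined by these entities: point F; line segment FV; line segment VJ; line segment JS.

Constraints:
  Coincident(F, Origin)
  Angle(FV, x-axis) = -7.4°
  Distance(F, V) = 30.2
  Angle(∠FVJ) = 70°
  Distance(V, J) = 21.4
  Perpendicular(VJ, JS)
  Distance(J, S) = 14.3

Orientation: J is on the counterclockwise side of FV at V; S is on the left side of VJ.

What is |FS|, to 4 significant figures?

17.91

F is at the origin; FV runs at -7.4° with length 30.2, so V = 30.2·(cos -7.4°, sin -7.4°) = (29.95, -3.890). ∠FVJ = 70.0°, so VJ runs at -7.4° + (180° − 70.0°) = 102.6° from the x-axis; with |VJ| = 21.4, J = V + 21.4·(cos 102.6°, sin 102.6°) = (25.28, 16.99). The perpendicularity gives JS at right angles to VJ; with |JS| = 14.3 on the left of VJ, S = J + 14.3·(-0.9759, -0.2181) = (11.32, 13.88). Then |FS| = |S − F| = 17.91.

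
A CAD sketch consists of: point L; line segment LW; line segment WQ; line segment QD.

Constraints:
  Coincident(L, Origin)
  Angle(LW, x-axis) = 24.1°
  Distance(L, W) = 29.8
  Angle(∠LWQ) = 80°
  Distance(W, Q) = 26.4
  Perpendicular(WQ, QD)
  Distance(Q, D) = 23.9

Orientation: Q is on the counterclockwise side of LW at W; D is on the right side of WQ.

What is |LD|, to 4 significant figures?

57.32

L is at the origin; LW runs at 24.1° with length 29.8, so W = 29.8·(cos 24.1°, sin 24.1°) = (27.20, 12.17). ∠LWQ = 80.0°, so WQ runs at 24.1° + (180° − 80.0°) = 124.1° from the x-axis; with |WQ| = 26.4, Q = W + 26.4·(cos 124.1°, sin 124.1°) = (12.40, 34.03). WQ ⟂ QD; with |QD| = 23.9 on the right of WQ, D = Q + 23.9·(0.8281, 0.5606) = (32.19, 47.43). Then |LD| = |D − L| = 57.32.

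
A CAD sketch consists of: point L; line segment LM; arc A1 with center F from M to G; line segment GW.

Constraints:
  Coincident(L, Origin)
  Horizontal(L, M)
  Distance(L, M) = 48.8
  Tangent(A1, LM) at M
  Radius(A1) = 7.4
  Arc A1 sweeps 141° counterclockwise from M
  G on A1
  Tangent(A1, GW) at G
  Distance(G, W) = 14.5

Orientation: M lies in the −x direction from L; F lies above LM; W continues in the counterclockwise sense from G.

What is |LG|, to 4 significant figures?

46.06

A1 meets LM tangentially, so FM is at right angles to LM, so F = M + (0, 7.4) = (-48.80, 7.400). On A1, M sits at bearing -90° from F; a 141° counterclockwise sweep puts G at bearing 51°, so G = F + 7.4·(cos 51°, sin 51°) = (-44.14, 13.15). Then |LG| = |G − L| = 46.06.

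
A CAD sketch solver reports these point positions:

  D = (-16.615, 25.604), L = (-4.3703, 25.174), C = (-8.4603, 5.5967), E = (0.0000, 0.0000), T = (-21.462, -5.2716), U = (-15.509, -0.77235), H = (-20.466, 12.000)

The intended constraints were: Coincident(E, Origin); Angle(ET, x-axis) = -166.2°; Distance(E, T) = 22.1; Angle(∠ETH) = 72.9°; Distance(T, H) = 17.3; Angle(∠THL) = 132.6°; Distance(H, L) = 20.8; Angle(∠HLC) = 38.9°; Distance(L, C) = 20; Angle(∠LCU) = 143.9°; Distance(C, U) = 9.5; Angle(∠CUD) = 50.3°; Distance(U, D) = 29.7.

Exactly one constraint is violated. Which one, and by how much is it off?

Distance(U, D) = 29.7 — off by 3.30.

E = (0.00, 0.00) ✓; ET at -166.2° ✓; |ET| = 22.10 ✓; ∠ETH = 72.90° ✓; |TH| = 17.30 ✓; ∠THL = 132.6° ✓; |HL| = 20.80 ✓; ∠HLC = 38.90° ✓; |LC| = 20.00 ✓; ∠LCU = 143.9° ✓; |CU| = 9.500 ✓; ∠CUD = 50.30° ✓; |UD| = 26.40 ✗.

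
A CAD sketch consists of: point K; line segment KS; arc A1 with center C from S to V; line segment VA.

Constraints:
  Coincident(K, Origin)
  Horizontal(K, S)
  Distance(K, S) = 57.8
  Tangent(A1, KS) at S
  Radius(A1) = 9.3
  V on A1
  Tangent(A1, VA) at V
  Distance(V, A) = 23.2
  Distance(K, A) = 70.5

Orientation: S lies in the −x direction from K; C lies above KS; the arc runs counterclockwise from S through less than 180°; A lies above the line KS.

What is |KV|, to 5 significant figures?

51.781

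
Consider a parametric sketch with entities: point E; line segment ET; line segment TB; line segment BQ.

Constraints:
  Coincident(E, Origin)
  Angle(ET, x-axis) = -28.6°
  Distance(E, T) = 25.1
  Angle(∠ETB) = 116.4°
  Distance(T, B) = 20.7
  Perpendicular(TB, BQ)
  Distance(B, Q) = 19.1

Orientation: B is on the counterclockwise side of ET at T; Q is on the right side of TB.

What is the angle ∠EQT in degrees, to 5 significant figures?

9.8428°

E is at the origin; ET runs at -28.6° with length 25.1, so T = 25.1·(cos -28.6°, sin -28.6°) = (22.037, -12.015). ∠ETB = 116.4°, so TB runs at -28.6° + (180° − 116.4°) = 35.000° from the x-axis; with |TB| = 20.7, B = T + 20.7·(cos 35.000°, sin 35.000°) = (38.994, -0.14213). TB is perpendicular to BQ; with |BQ| = 19.1 on the right of TB, Q = B + 19.1·(0.57358, -0.81915) = (49.949, -15.788). Then cos ∠EQT = QE·QT / (|QE||QT|), giving 9.8428°.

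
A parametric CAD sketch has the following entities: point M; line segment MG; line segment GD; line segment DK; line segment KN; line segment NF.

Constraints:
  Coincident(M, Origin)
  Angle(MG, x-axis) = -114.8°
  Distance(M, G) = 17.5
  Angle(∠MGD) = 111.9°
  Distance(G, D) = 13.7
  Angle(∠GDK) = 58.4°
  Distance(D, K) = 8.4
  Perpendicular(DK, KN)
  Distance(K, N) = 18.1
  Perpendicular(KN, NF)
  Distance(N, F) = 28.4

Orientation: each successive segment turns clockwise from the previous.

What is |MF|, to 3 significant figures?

45.4

M is at the origin; MG runs at -114.8° with length 17.5, so G = (-7.34, -15.9). ∠MGD = 111.9° gives GD at 177° from the x-axis; with |GD| = 13.7, D = (-21.0, -15.2). ∠GDK = 58.4° gives DK at 55.5° from the x-axis; with |DK| = 8.4, K = (-16.3, -8.27). DK is perpendicular to KN, so KN runs at -34.5°; with |KN| = 18.1, N = (-1.35, -18.5). KN is perpendicular to NF, so NF runs at -124°; with |NF| = 28.4, F = (-17.4, -41.9). Then |MF| = |F − M| = 45.4.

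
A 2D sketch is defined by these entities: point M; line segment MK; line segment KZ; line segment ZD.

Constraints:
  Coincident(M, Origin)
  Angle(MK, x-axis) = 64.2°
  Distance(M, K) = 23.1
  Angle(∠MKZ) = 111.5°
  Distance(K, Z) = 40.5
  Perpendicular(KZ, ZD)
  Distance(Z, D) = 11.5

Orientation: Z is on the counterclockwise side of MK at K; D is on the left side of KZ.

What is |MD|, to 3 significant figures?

50.0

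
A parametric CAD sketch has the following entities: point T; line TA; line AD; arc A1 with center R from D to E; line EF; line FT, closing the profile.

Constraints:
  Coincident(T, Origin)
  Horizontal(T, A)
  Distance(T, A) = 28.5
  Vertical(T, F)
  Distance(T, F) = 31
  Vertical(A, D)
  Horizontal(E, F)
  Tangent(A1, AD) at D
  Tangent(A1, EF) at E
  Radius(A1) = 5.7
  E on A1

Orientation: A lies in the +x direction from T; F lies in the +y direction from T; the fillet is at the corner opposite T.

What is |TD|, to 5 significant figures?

38.110

T is at the origin; T and A share the same y with |TA| = 28.5 and A on the +x side, so A = (28.500, 0.0000). TF is vertical with |TF| = 31.0 and F on the +y side, so F = (0.0000, 31.000). The virtual corner opposite T is at (28.500, 31.000). Since A1 is tangent to AD there, RD ⟂ AD and the tangent condition forces RE to be normal to EF, with radius 5.7, so the center R sits 5.7 in from both sides at R = (22.800, 25.300). That places the tangent points at D = (28.500, 25.300) on AD and E = (22.800, 31.000) on EF. Then |TD| = |D − T| = 38.110.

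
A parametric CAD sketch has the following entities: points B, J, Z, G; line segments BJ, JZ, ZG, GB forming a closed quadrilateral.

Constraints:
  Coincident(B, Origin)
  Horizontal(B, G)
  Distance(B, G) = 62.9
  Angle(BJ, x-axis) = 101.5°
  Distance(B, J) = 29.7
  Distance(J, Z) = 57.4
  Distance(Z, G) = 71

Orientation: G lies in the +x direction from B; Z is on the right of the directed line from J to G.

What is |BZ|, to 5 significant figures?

28.271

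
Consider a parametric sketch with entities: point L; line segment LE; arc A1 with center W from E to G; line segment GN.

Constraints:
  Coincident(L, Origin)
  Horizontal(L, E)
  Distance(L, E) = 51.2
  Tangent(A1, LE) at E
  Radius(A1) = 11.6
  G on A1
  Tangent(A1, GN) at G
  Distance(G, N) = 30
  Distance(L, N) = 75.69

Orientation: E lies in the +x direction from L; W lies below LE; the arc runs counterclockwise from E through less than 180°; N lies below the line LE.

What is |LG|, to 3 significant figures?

47.0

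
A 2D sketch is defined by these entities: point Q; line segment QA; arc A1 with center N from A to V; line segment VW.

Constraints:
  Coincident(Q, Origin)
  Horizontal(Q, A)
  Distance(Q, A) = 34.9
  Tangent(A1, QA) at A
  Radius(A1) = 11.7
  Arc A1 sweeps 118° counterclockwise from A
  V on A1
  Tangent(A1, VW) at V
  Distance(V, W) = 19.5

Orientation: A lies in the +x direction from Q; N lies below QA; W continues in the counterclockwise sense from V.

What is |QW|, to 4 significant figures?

48.18

Q is at the origin; QA is horizontal with |QA| = 34.9 and A on the +x side, so A = (34.90, 0.000). Since A1 is tangent to QA there, NA ⟂ QA, so N = A + (0, -11.7) = (34.90, -11.70). On A1, A sits at bearing 90° from N; a 118° counterclockwise sweep puts V at bearing 208°, so V = N + 11.7·(cos 208°, sin 208°) = (24.57, -17.19). Since A1 is tangent to VW there, NV ⟂ VW, so VW runs along (−sin 208°, cos 208°); with |VW| = 19.5, W = (33.72, -34.41). Then |QW| = |W − Q| = 48.18.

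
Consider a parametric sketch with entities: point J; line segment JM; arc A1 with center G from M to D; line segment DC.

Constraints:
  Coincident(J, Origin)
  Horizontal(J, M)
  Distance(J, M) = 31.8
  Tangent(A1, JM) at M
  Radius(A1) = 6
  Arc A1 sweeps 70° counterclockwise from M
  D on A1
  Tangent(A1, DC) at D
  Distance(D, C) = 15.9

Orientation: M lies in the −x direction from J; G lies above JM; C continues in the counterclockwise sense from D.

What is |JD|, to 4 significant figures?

26.46

J is at the origin; J and M share the same y with |JM| = 31.8 and M on the −x side, so M = (-31.80, 0.000). The tangent condition forces GM to be normal to JM, so G = M + (0, 6) = (-31.80, 6.000). On A1, M sits at bearing -90° from G; a 70° counterclockwise sweep puts D at bearing -20°, so D = G + 6.0·(cos -20°, sin -20°) = (-26.16, 3.948). Then |JD| = |D − J| = 26.46.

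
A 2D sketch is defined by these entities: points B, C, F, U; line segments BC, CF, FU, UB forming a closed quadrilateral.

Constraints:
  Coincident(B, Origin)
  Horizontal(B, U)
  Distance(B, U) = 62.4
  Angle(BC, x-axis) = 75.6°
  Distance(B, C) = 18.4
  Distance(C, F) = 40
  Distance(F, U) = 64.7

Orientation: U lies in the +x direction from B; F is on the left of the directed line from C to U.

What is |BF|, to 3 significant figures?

57.9

Checks: |CF| = 40.00 ✓; |FU| = 64.70 ✓.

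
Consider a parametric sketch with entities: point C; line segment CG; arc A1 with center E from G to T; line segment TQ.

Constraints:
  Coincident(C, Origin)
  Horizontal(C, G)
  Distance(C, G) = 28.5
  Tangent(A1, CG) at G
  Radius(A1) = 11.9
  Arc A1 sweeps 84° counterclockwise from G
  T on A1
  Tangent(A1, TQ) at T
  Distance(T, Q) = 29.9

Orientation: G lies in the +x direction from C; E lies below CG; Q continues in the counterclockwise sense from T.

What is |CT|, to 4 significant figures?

19.78

C is at the origin; CG is horizontal with |CG| = 28.5 and G on the +x side, so G = (28.50, 0.000). Tangency of A1 to CG means the radius EG is perpendicular to CG, so E = G + (0, -11.9) = (28.50, -11.90). On A1, G sits at bearing 90° from E; an 84° counterclockwise sweep puts T at bearing 174°, so T = E + 11.9·(cos 174°, sin 174°) = (16.67, -10.66). Then |CT| = |T − C| = 19.78.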